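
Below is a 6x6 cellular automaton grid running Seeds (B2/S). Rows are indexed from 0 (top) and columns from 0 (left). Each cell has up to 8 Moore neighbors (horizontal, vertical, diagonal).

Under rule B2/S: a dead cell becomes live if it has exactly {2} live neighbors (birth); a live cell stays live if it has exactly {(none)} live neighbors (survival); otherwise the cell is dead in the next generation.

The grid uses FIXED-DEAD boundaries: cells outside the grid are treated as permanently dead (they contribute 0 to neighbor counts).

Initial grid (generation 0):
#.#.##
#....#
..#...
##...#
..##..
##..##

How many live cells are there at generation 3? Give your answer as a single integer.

Simulating step by step:
Generation 0 (given above): 16 live cells
Generation 1: 5 live cells
...#..
..#...
....##
....#.
......
......
Generation 2: 3 live cells
..#...
.....#
......
...#..
......
......
Generation 3: 1 live cells
......
......
....#.
......
......
......
Population at generation 3: 1

Answer: 1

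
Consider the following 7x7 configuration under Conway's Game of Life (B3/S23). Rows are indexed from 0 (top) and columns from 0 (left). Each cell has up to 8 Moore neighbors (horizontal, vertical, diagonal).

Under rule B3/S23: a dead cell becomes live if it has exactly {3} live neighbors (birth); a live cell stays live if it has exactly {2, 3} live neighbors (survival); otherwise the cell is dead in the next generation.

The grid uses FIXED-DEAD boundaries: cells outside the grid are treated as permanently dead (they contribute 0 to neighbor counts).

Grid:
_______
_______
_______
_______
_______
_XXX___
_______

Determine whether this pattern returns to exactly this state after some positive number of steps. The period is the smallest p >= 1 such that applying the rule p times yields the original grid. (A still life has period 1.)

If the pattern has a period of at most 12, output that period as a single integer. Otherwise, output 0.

Answer: 2

Derivation:
Simulating and comparing each generation to the original:
Gen 0 (original, given above): 3 live cells
Gen 1: 3 live cells, differs from original
Gen 2: 3 live cells, MATCHES original -> period = 2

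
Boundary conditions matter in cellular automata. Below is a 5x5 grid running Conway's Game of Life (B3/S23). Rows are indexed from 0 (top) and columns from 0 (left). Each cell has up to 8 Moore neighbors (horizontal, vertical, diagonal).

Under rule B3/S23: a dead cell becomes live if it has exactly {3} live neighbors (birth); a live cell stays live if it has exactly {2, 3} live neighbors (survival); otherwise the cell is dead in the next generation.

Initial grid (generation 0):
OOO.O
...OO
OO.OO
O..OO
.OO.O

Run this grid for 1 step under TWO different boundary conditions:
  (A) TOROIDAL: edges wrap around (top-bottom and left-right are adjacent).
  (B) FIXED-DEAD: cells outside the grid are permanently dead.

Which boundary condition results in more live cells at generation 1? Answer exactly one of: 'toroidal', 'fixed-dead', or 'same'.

Under TOROIDAL boundary, generation 1:
.....
.....
.O...
.....
.....
Population = 1

Under FIXED-DEAD boundary, generation 1:
.OO.O
.....
OO...
O....
.OO.O
Population = 9

Comparison: toroidal=1, fixed-dead=9 -> fixed-dead

Answer: fixed-dead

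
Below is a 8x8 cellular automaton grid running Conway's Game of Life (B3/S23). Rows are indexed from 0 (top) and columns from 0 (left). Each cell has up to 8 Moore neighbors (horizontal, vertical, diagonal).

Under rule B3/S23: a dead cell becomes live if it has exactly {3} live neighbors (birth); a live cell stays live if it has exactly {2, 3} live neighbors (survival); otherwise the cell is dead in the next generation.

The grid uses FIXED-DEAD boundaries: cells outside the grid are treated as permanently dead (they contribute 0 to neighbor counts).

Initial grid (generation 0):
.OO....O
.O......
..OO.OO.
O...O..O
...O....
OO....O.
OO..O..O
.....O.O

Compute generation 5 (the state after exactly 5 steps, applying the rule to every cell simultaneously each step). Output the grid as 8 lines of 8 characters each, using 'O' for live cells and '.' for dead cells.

Answer: .O......
..O.....
..OO..OO
..O...OO
O.......
O.O.....
.OO.....
........

Derivation:
Simulating step by step:
Generation 0 (given above): 21 live cells
Generation 1: 25 live cells
.OO.....
.O.O..O.
.OOOOOO.
..O.OOO.
OO......
OOO.....
OO...O.O
......O.
Generation 2: 16 live cells
.OO.....
O.....O.
.O.....O
O.....O.
O..O.O..
..O.....
O.O...O.
......O.
Generation 3: 14 live cells
.O......
O.O.....
OO....OO
OO....O.
.O......
..OO....
.O......
........
Generation 4: 14 live cells
.O......
O.O.....
..O...OO
..O...OO
OO......
.OO.....
..O.....
........
Generation 5: 14 live cells
(generation 5 grid is the final answer)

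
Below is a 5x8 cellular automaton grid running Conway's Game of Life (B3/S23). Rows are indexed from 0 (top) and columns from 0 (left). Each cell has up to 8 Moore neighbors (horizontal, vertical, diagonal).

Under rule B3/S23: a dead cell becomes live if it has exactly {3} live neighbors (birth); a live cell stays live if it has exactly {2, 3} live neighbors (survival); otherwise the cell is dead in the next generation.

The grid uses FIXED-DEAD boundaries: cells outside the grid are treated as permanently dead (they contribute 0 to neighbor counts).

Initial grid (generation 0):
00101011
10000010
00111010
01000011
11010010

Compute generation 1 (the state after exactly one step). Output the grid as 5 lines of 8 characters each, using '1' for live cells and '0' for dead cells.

Answer: 00000111
01101010
01110010
11001011
11100011

Derivation:
Simulating step by step:
Generation 0 (given above): 17 live cells
Generation 1: 21 live cells
(generation 1 grid is the final answer)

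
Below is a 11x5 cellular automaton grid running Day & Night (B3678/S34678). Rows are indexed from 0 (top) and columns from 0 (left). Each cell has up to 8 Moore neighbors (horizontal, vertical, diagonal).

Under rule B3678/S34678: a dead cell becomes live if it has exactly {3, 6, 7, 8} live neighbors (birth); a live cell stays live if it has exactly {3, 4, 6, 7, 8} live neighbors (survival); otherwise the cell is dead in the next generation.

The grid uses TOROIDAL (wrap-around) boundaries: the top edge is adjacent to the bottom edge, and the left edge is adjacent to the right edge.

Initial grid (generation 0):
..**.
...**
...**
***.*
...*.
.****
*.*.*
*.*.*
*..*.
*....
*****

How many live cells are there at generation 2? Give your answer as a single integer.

Simulating step by step:
Generation 0 (given above): 29 live cells
Generation 1: 23 live cells
...**
....*
.*...
*.*.*
..*..
.**.*
.***.
*....
*....
*...*
*****
Generation 2: 22 live cells
.*...
*..*.
...**
...*.
..*.*
**...
.****
..*.*
**...
..*..
.**.*
Population at generation 2: 22

Answer: 22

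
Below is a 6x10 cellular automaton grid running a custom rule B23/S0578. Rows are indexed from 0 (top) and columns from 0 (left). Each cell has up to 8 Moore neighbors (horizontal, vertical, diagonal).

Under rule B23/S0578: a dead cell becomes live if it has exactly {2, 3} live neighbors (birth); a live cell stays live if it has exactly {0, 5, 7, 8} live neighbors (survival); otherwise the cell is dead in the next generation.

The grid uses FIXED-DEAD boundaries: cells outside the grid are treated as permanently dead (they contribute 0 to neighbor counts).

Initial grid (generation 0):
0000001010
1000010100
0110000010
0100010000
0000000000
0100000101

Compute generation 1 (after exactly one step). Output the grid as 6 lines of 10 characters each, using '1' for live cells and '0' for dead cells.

Simulating step by step:
Generation 0 (given above): 13 live cells
Generation 1: 24 live cells
(generation 1 grid is the final answer)

Answer: 0000010100
0110001011
1000111100
1010010000
1110001010
0100000111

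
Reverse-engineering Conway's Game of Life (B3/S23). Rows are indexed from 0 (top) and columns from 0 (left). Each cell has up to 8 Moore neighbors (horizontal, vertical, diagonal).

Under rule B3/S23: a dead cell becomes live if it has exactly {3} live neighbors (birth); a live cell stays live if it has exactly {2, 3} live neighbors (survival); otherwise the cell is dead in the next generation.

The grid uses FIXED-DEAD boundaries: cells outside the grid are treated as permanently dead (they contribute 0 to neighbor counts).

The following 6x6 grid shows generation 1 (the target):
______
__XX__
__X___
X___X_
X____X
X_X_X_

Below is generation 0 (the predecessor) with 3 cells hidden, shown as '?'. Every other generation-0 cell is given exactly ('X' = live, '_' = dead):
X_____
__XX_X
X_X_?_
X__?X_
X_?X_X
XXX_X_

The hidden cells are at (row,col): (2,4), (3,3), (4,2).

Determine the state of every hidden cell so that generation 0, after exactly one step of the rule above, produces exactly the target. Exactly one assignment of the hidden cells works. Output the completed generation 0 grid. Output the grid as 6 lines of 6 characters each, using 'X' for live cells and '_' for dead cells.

Answer: X_____
__XX_X
X_X___
X__XX_
X_XX_X
XXX_X_

Derivation:
Hidden generation-0 cells (in order): (2,4), (3,3), (4,2).
A hidden cell only influences target cells in its own 3x3 neighborhood. Try each of the 2^3 = 8 assignments, step the completed generation 0 forward once under B3/S23, and compare with the target:
  (2,4)=_ (3,3)=_ (4,2)=_ -> step gives (2,4)='X' but target has '_' -> reject
  (2,4)=_ (3,3)=_ (4,2)=X -> step gives (2,4)='X' but target has '_' -> reject
  (2,4)=_ (3,3)=X (4,2)=_ -> step gives (3,2)='X' but target has '_' -> reject
  (2,4)=_ (3,3)=X (4,2)=X -> step reproduces the target at every cell -> ACCEPT
  (2,4)=X (3,3)=_ (4,2)=_ -> step gives (1,4)='X' but target has '_' -> reject
  (2,4)=X (3,3)=_ (4,2)=X -> step gives (1,4)='X' but target has '_' -> reject
  (2,4)=X (3,3)=X (4,2)=_ -> step gives (1,4)='X' but target has '_' -> reject
  (2,4)=X (3,3)=X (4,2)=X -> step gives (1,4)='X' but target has '_' -> reject
Unique solution: (2,4)=dead, (3,3)=live, (4,2)=live.
Check: live-neighbor counts of every cell in the completed generation 0:
022221
242220
143542
254432
364552
243422
Applying B3/S23 to generation 0 with these counts gives:
______
__XX__
__X___
X___X_
X____X
X_X_X_
which matches the target exactly.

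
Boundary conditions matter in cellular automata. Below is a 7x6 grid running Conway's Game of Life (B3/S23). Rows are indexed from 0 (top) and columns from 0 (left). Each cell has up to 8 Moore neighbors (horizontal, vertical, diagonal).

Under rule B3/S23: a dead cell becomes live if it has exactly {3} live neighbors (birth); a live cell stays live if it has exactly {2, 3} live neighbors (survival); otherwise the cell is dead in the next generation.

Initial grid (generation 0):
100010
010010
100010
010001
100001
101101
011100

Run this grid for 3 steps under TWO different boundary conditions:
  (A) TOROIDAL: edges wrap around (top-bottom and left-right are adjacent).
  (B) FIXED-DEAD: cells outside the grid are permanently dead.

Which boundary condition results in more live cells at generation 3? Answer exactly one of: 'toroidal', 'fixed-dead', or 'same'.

Under TOROIDAL boundary, generation 3:
110111
011001
100011
110001
100011
000100
110001
Population = 21

Under FIXED-DEAD boundary, generation 3:
011110
011110
000010
011110
000000
000000
001110
Population = 16

Comparison: toroidal=21, fixed-dead=16 -> toroidal

Answer: toroidal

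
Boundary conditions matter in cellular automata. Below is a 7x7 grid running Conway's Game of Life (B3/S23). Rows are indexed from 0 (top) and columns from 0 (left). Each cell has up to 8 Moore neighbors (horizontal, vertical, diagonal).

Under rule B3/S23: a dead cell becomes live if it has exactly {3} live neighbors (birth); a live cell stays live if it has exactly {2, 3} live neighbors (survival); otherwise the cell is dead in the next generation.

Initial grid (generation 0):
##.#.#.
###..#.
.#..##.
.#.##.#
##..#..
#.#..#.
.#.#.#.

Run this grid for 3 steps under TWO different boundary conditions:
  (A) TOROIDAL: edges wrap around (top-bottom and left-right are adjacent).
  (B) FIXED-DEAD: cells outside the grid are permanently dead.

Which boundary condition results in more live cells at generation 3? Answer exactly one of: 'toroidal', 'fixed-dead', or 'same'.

Under TOROIDAL boundary, generation 3:
..##.##
..#.##.
.......
##.##.#
#####..
.###...
.......
Population = 20

Under FIXED-DEAD boundary, generation 3:
....#.#
.......
...##.#
...##..
.#.....
#.#.##.
.###...
Population = 15

Comparison: toroidal=20, fixed-dead=15 -> toroidal

Answer: toroidal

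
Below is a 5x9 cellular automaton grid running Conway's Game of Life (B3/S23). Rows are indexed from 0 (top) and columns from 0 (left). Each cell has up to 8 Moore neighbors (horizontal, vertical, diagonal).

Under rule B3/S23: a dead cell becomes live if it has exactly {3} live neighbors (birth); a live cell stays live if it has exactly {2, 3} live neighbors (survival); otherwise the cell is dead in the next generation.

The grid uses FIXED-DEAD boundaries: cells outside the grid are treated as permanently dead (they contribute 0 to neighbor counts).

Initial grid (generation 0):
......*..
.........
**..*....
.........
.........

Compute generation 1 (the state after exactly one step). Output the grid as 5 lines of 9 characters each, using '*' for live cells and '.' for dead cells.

Simulating step by step:
Generation 0 (given above): 4 live cells
Generation 1: 0 live cells
(generation 1 grid is the final answer)

Answer: .........
.........
.........
.........
.........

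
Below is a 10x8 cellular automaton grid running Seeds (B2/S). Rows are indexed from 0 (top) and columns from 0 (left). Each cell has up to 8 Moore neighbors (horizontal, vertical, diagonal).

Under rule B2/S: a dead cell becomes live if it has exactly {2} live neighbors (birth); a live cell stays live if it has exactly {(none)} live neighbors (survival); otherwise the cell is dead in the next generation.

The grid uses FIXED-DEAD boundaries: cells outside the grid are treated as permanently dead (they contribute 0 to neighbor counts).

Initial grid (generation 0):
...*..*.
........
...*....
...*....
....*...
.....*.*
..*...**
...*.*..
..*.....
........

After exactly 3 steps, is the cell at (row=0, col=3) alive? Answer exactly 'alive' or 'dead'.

Answer: alive

Derivation:
Simulating step by step:
Generation 0 (given above): 13 live cells
Generation 1: 17 live cells
........
..***...
..*.*...
..*.....
...*.**.
...**...
...*....
.*..*..*
...**...
........
Generation 2: 14 live cells
..*.*...
.*...*..
.....*..
.*....*.
........
......*.
.....*..
.....*..
..*..*..
...**...
Generation 3: 19 live cells
.*.*.*..
..**..*.
***.*...
.....*..
.....***
.....*..
....*...
........
......*.
..*..*..

Cell (0,3) at generation 3: 1 -> alive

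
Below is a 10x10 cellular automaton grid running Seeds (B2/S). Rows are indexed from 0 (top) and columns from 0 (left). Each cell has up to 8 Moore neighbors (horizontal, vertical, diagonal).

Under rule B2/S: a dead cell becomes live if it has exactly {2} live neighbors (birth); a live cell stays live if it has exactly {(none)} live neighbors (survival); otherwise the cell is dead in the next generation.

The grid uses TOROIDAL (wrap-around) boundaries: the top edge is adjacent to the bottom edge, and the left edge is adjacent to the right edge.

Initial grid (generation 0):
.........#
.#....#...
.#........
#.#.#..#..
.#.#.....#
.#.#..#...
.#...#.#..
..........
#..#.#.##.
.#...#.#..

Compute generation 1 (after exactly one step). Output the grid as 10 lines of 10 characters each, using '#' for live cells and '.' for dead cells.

Answer: .##..#.##.
..#.......
...#.###..
........##
.....####.
.....#.##.
#...#.....
###..#...#
.##......#
..#.......

Derivation:
Simulating step by step:
Generation 0 (given above): 25 live cells
Generation 1: 30 live cells
(generation 1 grid is the final answer)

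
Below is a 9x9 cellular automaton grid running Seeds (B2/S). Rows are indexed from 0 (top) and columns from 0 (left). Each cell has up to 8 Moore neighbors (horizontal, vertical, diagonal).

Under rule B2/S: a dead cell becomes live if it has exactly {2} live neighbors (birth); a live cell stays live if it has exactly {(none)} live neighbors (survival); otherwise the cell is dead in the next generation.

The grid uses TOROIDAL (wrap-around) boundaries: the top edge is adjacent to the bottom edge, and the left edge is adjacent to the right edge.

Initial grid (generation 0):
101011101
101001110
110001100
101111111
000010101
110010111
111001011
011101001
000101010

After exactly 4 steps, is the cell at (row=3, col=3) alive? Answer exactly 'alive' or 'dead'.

Simulating step by step:
Generation 0 (given above): 46 live cells
Generation 1: 0 live cells
000000000
000000000
000000000
000000000
000000000
000000000
000000000
000000000
000000000
Generation 2: 0 live cells
000000000
000000000
000000000
000000000
000000000
000000000
000000000
000000000
000000000
Generation 3: 0 live cells
000000000
000000000
000000000
000000000
000000000
000000000
000000000
000000000
000000000
Generation 4: 0 live cells
000000000
000000000
000000000
000000000
000000000
000000000
000000000
000000000
000000000

Cell (3,3) at generation 4: 0 -> dead

Answer: dead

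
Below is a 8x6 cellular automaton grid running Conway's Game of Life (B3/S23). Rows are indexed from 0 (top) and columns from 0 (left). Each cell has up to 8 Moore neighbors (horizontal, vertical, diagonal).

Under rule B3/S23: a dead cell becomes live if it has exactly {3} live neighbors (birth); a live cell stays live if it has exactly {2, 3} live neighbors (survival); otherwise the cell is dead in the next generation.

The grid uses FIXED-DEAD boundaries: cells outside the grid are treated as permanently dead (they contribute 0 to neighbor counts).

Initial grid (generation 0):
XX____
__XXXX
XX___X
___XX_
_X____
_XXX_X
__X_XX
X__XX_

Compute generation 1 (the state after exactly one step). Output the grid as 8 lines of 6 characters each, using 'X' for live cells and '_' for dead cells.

Simulating step by step:
Generation 0 (given above): 22 live cells
Generation 1: 22 live cells
(generation 1 grid is the final answer)

Answer: _XXXX_
__XXXX
_X___X
XXX_X_
_X____
_X_X_X
_____X
___XXX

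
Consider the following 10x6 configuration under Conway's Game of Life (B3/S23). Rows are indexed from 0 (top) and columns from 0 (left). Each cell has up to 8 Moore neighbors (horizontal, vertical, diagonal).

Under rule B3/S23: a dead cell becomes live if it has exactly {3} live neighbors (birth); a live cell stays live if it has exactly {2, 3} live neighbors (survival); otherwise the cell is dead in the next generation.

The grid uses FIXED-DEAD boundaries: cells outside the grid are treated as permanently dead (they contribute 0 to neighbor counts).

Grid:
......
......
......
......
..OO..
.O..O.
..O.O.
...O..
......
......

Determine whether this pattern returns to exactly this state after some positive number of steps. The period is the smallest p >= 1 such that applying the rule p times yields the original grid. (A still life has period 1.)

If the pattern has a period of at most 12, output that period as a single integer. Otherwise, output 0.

Answer: 1

Derivation:
Simulating and comparing each generation to the original:
Gen 0 (original, given above): 7 live cells
Gen 1: 7 live cells, MATCHES original -> period = 1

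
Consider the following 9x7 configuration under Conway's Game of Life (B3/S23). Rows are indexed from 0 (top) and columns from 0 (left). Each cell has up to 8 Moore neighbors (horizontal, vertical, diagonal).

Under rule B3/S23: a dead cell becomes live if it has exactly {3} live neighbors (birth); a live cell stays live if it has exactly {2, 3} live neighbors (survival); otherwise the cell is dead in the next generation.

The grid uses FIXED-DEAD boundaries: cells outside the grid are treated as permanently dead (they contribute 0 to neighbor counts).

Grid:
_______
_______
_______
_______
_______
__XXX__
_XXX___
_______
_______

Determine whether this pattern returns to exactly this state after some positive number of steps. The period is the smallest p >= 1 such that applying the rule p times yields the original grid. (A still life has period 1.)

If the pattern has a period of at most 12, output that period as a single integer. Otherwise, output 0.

Simulating and comparing each generation to the original:
Gen 0 (original, given above): 6 live cells
Gen 1: 6 live cells, differs from original
Gen 2: 6 live cells, MATCHES original -> period = 2

Answer: 2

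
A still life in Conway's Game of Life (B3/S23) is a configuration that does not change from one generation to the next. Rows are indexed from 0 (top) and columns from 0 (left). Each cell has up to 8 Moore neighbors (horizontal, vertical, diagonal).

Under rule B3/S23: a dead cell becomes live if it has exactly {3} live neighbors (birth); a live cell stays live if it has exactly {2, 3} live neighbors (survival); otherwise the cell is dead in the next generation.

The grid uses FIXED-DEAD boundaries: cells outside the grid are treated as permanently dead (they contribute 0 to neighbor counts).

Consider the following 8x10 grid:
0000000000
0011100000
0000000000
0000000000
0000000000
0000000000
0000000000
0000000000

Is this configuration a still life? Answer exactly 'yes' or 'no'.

Compute generation 1 and compare to generation 0 (given above):
Generation 1:
0001000000
0001000000
0001000000
0000000000
0000000000
0000000000
0000000000
0000000000
Cell (0,3) differs: gen0=0 vs gen1=1 -> NOT a still life.

Answer: no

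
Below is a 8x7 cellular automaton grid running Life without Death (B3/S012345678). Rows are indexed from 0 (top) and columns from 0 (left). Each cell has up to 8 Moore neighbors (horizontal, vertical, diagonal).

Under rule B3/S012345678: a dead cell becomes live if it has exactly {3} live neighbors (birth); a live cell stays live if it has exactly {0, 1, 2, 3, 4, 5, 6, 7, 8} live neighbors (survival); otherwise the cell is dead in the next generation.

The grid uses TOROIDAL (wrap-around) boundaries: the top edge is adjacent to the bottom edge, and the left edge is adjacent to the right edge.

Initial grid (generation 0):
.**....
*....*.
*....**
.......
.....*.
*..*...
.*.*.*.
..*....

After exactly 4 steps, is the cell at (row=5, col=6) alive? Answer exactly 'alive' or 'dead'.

Simulating step by step:
Generation 0 (given above): 14 live cells
Generation 1: 19 live cells
.**....
*....*.
*....**
.....*.
.....*.
*.**..*
.*.***.
..**...
Generation 2: 26 live cells
.***...
*....*.
*...***
....**.
....**.
****..*
**.****
..**...
Generation 3: 35 live cells
.****..
*.**.*.
*...***
...***.
***.**.
****..*
**.****
..**.**
Generation 4: 39 live cells
*****..
*.**.*.
***.***
..****.
***.**.
****..*
**.****
..**.**

Cell (5,6) at generation 4: 1 -> alive

Answer: alive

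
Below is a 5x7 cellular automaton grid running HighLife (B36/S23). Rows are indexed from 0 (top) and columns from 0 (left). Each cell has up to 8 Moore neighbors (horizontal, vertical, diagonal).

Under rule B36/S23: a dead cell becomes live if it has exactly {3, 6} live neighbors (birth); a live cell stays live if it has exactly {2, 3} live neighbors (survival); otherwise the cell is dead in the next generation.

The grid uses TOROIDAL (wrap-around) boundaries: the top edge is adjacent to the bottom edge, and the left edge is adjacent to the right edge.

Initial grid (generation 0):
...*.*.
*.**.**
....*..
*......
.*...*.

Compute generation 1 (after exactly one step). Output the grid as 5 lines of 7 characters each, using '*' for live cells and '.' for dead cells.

Answer: **.*.*.
..**.**
**.***.
.......
....*.*

Derivation:
Simulating step by step:
Generation 0 (given above): 11 live cells
Generation 1: 15 live cells
(generation 1 grid is the final answer)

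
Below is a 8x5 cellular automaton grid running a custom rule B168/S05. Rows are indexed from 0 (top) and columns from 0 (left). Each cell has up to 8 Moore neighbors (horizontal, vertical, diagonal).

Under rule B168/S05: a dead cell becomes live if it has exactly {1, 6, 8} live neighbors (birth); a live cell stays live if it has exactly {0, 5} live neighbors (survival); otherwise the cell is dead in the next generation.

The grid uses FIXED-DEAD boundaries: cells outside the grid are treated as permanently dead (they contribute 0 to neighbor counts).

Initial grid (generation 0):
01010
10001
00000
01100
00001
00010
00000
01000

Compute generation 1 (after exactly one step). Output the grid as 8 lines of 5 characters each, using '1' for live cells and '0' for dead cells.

Simulating step by step:
Generation 0 (given above): 9 live cells
Generation 1: 12 live cells
(generation 1 grid is the final answer)

Answer: 00000
00000
00001
10001
10000
00100
11011
11100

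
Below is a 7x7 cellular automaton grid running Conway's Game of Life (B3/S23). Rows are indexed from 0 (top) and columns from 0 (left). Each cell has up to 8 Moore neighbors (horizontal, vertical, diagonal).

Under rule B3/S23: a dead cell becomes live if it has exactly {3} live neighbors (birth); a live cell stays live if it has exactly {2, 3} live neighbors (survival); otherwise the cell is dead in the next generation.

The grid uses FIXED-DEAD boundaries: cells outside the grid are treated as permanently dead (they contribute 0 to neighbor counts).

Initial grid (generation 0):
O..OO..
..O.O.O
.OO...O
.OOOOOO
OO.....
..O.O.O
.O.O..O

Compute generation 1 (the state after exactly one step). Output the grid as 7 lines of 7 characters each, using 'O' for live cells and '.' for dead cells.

Simulating step by step:
Generation 0 (given above): 23 live cells
Generation 1: 19 live cells
(generation 1 grid is the final answer)

Answer: ...OOO.
..O.O..
......O
...OOOO
O.....O
O.OO.O.
..OO.O.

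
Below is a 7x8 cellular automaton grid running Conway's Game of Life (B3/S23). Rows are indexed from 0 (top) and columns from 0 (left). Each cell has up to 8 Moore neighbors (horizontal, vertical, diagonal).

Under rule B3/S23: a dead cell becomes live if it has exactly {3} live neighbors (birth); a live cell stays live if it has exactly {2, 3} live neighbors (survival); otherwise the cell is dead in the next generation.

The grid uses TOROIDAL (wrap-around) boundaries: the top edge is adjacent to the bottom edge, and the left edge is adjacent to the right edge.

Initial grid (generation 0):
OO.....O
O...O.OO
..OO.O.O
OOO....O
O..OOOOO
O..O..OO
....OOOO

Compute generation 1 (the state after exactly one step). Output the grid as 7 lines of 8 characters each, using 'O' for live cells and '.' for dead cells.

Answer: .O..O...
..OOOO..
..OOOO..
........
...OOO..
...O....
.O..OO..

Derivation:
Simulating step by step:
Generation 0 (given above): 29 live cells
Generation 1: 17 live cells
(generation 1 grid is the final answer)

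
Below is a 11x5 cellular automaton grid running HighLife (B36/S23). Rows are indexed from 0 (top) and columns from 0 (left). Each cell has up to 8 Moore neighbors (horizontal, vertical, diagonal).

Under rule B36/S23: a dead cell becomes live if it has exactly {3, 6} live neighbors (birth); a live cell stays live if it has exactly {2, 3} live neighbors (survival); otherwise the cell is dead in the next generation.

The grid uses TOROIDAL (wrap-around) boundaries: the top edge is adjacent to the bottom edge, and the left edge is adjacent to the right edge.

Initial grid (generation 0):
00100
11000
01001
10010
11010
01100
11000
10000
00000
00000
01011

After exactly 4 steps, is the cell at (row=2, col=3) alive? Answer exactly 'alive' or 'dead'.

Simulating step by step:
Generation 0 (given above): 18 live cells
Generation 1: 19 live cells
00111
11100
01101
00010
10010
00001
10100
11000
00000
00000
00110
Generation 2: 18 live cells
10001
00010
00001
11010
00010
11011
10001
11000
00000
00000
00101
Generation 3: 24 live cells
10001
10010
10111
10110
00011
01110
00110
11001
00000
00000
10011
Generation 4: 16 live cells
01000
00100
10000
10000
10100
01000
00000
11111
10000
00001
10010

Cell (2,3) at generation 4: 0 -> dead

Answer: dead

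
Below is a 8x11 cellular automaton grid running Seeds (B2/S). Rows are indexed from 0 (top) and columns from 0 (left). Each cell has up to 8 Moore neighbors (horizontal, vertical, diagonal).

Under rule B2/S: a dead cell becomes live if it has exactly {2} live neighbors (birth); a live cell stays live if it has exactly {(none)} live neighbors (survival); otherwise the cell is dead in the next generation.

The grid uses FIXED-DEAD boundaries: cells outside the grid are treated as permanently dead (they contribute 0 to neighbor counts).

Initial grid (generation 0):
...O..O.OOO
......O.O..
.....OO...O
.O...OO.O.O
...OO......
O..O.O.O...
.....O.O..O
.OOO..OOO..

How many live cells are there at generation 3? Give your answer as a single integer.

Simulating step by step:
Generation 0 (given above): 30 live cells
Generation 1: 17 live cells
.....O.....
....O......
....O...O..
..OO.......
OO......OO.
..O.....O..
O........O.
....OO...O.
Generation 2: 17 live cells
....O......
...O.......
..O..O.....
O...O..O...
.......O...
.......O..O
.O.OOO....O
........O.O
Generation 3: 21 live cells
...O.......
..O..O.....
.O....O....
.O.O.O..O..
...........
..OO.O..OO.
..O...OOO..
..OO.O.....
Population at generation 3: 21

Answer: 21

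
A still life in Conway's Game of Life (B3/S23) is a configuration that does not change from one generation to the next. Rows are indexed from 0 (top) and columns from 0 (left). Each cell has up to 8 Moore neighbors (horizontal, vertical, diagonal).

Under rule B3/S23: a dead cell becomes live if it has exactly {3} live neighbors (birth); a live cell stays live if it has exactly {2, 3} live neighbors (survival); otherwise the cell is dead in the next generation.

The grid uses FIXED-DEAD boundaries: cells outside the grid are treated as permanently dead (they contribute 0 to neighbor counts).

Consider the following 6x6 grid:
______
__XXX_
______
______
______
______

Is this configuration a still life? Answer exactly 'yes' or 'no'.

Compute generation 1 and compare to generation 0 (given above):
Generation 1:
___X__
___X__
___X__
______
______
______
Cell (0,3) differs: gen0=0 vs gen1=1 -> NOT a still life.

Answer: no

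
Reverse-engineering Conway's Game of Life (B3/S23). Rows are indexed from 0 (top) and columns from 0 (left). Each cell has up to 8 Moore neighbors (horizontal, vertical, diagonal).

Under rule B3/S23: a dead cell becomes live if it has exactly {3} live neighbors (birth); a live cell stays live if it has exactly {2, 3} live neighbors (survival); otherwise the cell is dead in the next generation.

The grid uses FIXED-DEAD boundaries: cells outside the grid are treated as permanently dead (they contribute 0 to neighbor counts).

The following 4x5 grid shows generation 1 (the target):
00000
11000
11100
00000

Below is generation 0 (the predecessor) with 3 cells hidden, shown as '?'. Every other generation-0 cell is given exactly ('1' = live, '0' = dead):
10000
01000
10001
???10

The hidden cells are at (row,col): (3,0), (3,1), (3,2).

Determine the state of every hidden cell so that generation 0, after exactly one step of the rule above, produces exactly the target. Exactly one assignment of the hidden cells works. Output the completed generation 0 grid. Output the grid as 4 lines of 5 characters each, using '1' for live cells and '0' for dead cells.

Answer: 10000
01000
10001
01010

Derivation:
Hidden generation-0 cells (in order): (3,0), (3,1), (3,2).
A hidden cell only influences target cells in its own 3x3 neighborhood. Try each of the 2^3 = 8 assignments, step the completed generation 0 forward once under B3/S23, and compare with the target:
  (3,0)=0 (3,1)=0 (3,2)=0 -> step gives (2,0)='0' but target has '1' -> reject
  (3,0)=0 (3,1)=0 (3,2)=1 -> step gives (2,0)='0' but target has '1' -> reject
  (3,0)=0 (3,1)=1 (3,2)=0 -> step reproduces the target at every cell -> ACCEPT
  (3,0)=0 (3,1)=1 (3,2)=1 -> step gives (2,1)='0' but target has '1' -> reject
  (3,0)=1 (3,1)=0 (3,2)=0 -> step gives (2,2)='0' but target has '1' -> reject
  (3,0)=1 (3,1)=0 (3,2)=1 -> step gives (2,1)='0' but target has '1' -> reject
  (3,0)=1 (3,1)=1 (3,2)=0 -> step gives (2,1)='0' but target has '1' -> reject
  (3,0)=1 (3,1)=1 (3,2)=1 -> step gives (2,1)='0' but target has '1' -> reject
Unique solution: (3,0)=dead, (3,1)=live, (3,2)=dead.
Check: live-neighbor counts of every cell in the completed generation 0:
12100
32111
23321
21212
Applying B3/S23 to generation 0 with these counts gives:
00000
11000
11100
00000
which matches the target exactly.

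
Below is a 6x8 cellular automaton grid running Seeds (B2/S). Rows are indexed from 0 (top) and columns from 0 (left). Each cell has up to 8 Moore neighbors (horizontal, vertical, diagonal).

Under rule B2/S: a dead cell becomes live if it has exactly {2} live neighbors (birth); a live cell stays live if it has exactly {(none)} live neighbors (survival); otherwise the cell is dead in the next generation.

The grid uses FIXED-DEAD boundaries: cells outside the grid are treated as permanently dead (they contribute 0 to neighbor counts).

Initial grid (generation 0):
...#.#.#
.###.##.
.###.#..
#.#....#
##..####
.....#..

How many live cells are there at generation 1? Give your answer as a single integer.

Simulating step by step:
Generation 0 (given above): 22 live cells
Generation 1: 9 live cells
.#......
#......#
.......#
........
..##....
##.....#
Population at generation 1: 9

Answer: 9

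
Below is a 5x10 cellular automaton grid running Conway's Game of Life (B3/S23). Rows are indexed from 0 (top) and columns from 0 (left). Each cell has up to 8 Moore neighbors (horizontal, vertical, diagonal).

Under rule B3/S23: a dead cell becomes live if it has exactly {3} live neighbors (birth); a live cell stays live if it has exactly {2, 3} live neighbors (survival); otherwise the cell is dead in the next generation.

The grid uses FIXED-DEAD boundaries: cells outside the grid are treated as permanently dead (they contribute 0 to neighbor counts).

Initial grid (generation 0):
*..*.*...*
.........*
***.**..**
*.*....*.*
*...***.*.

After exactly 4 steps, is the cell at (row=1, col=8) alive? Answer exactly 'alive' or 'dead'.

Answer: dead

Derivation:
Simulating step by step:
Generation 0 (given above): 21 live cells
Generation 1: 18 live cells
..........
*.**.*...*
*.**.....*
*.*....*.*
.*...****.
Generation 2: 15 live cells
..........
..***.....
*...*....*
*.**...*.*
.*....***.
Generation 3: 16 live cells
...*......
...**.....
....*...*.
*.**..**.*
.**...***.
Generation 4: 19 live cells
...**.....
...**.....
..*.**.**.
..**.**..*
.***..*.*.

Cell (1,8) at generation 4: 0 -> dead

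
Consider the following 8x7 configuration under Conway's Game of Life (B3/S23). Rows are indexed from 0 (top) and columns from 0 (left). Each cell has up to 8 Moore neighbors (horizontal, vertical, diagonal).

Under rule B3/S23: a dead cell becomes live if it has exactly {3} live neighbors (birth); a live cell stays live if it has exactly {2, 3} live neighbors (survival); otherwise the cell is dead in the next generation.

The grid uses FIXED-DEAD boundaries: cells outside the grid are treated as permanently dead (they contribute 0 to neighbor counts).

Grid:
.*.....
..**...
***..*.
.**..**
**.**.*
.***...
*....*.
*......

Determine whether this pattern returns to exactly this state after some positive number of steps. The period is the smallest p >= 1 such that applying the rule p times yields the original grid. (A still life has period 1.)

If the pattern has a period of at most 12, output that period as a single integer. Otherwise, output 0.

Simulating and comparing each generation to the original:
Gen 0 (original, given above): 22 live cells
Gen 1: 15 live cells, differs from original
Gen 2: 15 live cells, differs from original
Gen 3: 12 live cells, differs from original
Gen 4: 12 live cells, differs from original
Gen 5: 12 live cells, differs from original
Gen 6: 11 live cells, differs from original
Gen 7: 13 live cells, differs from original
Gen 8: 9 live cells, differs from original
Gen 9: 4 live cells, differs from original
Gen 10: 3 live cells, differs from original
Gen 11: 4 live cells, differs from original
Gen 12: 4 live cells, differs from original
No period found within 12 steps.

Answer: 0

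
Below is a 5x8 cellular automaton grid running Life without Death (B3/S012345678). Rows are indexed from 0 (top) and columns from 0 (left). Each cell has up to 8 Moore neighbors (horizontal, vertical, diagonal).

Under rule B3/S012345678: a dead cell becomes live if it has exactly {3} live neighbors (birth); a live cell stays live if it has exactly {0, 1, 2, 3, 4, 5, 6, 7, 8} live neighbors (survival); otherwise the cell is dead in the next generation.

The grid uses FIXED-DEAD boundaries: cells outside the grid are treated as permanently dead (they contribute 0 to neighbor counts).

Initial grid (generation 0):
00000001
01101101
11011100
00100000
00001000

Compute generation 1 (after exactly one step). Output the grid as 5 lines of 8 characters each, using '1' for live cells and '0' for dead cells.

Answer: 00000011
11101101
11011110
01100100
00001000

Derivation:
Simulating step by step:
Generation 0 (given above): 13 live cells
Generation 1: 18 live cells
(generation 1 grid is the final answer)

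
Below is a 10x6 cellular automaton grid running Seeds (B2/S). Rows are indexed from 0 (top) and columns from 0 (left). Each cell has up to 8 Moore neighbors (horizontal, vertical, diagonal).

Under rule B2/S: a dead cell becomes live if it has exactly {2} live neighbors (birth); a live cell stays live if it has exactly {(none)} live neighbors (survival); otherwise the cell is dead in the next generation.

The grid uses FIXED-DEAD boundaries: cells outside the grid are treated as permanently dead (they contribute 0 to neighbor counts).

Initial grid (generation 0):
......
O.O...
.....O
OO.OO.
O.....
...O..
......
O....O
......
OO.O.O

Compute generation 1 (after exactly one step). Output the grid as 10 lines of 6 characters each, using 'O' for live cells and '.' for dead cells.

Simulating step by step:
Generation 0 (given above): 15 live cells
Generation 1: 9 live cells
(generation 1 grid is the final answer)

Answer: .O....
.O....
......
..O..O
......
......
....O.
......
..O..O
..O.O.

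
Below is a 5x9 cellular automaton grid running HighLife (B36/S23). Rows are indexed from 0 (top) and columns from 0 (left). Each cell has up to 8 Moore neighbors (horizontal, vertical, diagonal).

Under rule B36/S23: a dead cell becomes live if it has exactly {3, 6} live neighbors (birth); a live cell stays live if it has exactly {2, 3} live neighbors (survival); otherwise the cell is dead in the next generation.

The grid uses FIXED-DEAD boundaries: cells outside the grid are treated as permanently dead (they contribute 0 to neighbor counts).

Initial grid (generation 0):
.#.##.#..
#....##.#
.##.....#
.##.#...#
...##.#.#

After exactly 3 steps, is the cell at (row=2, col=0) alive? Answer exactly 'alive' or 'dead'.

Answer: alive

Derivation:
Simulating step by step:
Generation 0 (given above): 19 live cells
Generation 1: 22 live cells
....#.##.
#..####..
#.##.#..#
.#..##..#
..####.#.
Generation 2: 17 live cells
...##.##.
.##......
#.#....#.
.#.#...##
..##.##..
Generation 3: 20 live cells
..##.....
.##...##.
#..#...##
.#.##..##
..###.##.

Cell (2,0) at generation 3: 1 -> alive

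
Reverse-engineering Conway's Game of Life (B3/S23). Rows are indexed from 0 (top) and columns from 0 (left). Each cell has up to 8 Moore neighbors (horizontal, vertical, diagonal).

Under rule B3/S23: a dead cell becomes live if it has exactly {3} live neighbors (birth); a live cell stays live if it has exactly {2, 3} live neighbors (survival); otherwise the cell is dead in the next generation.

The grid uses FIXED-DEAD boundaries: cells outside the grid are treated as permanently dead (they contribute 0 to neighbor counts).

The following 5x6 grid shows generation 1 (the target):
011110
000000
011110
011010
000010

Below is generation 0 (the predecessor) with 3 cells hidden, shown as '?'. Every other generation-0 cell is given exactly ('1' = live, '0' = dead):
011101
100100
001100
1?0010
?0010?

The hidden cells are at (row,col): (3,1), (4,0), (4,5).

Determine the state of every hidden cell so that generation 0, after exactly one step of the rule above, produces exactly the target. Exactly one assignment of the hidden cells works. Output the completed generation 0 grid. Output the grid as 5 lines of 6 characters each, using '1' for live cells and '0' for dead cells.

Answer: 011101
100100
001100
100010
100101

Derivation:
Hidden generation-0 cells (in order): (3,1), (4,0), (4,5).
A hidden cell only influences target cells in its own 3x3 neighborhood. Try each of the 2^3 = 8 assignments, step the completed generation 0 forward once under B3/S23, and compare with the target:
  (3,1)=0 (4,0)=0 (4,5)=0 -> step gives (3,1)='0' but target has '1' -> reject
  (3,1)=0 (4,0)=0 (4,5)=1 -> step gives (3,1)='0' but target has '1' -> reject
  (3,1)=0 (4,0)=1 (4,5)=0 -> step gives (4,4)='0' but target has '1' -> reject
  (3,1)=0 (4,0)=1 (4,5)=1 -> step reproduces the target at every cell -> ACCEPT
  (3,1)=1 (4,0)=0 (4,5)=0 -> step gives (2,0)='1' but target has '0' -> reject
  (3,1)=1 (4,0)=0 (4,5)=1 -> step gives (2,0)='1' but target has '0' -> reject
  (3,1)=1 (4,0)=1 (4,5)=0 -> step gives (2,0)='1' but target has '0' -> reject
  (3,1)=1 (4,0)=1 (4,5)=1 -> step gives (2,0)='1' but target has '0' -> reject
Unique solution: (3,1)=dead, (4,0)=live, (4,5)=live.
Check: live-neighbor counts of every cell in the completed generation 0:
223230
146441
232331
133432
121131
Applying B3/S23 to generation 0 with these counts gives:
011110
000000
011110
011010
000010
which matches the target exactly.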